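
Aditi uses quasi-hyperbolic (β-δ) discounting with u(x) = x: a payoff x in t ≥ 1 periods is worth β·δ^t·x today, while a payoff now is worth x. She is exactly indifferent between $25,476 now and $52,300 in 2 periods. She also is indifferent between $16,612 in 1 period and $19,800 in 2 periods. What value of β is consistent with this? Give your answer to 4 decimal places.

Both payoffs in the second observation are in the future, so β drops out: δ^1·16612 = δ^2·19800 ⇒ δ = 16612/19800 = 0.83899.
Substituting δ into 25476 = β·δ^2·52300: β = 25476/(36814.182) ≈ 0.6920.

β ≈ 0.6920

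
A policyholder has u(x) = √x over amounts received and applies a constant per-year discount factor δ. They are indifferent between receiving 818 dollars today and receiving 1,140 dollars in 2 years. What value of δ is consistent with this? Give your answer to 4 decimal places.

δ ≈ 0.9204

Indifference means u(818) = δ^2 · u(1140), so δ^2 = u(818)/u(1140).
With u(x) = √x: δ^2 = √818/√1140 = √(818/1140) = 0.84708.
So δ = 0.84708^(1/2) ≈ 0.9204.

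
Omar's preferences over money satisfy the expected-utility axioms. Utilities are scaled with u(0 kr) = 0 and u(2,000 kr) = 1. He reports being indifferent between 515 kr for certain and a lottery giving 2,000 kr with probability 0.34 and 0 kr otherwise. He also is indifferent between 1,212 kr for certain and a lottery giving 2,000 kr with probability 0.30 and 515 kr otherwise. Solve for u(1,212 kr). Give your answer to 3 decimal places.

0.538

The first gamble pins u(515 kr): it must equal 0.34·1 + 0.66·0 = 0.34.
Chaining: u(1,212 kr) = 0.30·1.00 + 0.70·0.34 = 0.5380.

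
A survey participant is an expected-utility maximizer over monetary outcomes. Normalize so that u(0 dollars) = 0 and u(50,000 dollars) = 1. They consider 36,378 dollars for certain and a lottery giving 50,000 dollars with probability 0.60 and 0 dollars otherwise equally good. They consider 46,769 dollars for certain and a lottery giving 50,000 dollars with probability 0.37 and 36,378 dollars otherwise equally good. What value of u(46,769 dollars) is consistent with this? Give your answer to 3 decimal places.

0.748

The first gamble pins u(36,378 dollars): it must equal 0.60·1 + 0.40·0 = 0.60.
Then u(46,769 dollars) = 0.37·u(50,000 dollars) + 0.63·u(36,378 dollars) = 0.37·1.00 + 0.63·0.60 = 0.7480.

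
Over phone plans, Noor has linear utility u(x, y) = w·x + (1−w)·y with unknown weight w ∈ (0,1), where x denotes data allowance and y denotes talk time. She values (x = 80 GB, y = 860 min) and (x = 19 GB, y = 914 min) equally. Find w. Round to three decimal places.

w = 0.470

Equating utilities: w·80 + (1−w)·860 = w·19 + (1−w)·914.
Rearranging, 61·w − 54·(1−w) = 0.
So w/(1−w) = 54/61 = 0.8852, giving w = 54/(61+54) = 0.470.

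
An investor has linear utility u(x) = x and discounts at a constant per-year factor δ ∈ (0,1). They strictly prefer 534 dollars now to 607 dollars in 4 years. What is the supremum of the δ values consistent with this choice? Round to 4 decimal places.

Comparing present values: 534 > δ^4·607.
So δ^4 < 534/607 = 0.87974; taking the 4th root of both positive sides preserves the inequality.
δ < 0.87974^(1/4) = 0.9685.

δ < 0.9685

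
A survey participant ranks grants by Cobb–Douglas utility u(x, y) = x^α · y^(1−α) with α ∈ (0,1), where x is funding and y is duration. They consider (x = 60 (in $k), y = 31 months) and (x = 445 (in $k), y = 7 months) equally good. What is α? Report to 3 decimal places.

α ≈ 0.426

Indifference: 60^α · 31^(1−α) = 445^α · 7^(1−α).
Taking logs: α·ln 60 + (1−α)·ln 31 = α·ln 445 + (1−α)·ln 7, i.e. α·-2.003730 = (1−α)·-1.488077.
Thus α·(-3.491807) = -1.488077, so α = -1.488077/-3.491807 ≈ 0.426.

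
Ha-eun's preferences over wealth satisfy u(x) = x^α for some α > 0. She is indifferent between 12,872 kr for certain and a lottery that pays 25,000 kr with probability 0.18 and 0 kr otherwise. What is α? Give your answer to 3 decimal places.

EU(lottery) = 0.18·25000^α + 0.82·0 = 0.18·25000^α.
Equating: 12872^α = 0.18·25000^α, i.e. 0.5149^α = 0.18.
Take logs: α = ln 0.18 / ln(12872/25000) ≈ 2.58322.

α ≈ 2.583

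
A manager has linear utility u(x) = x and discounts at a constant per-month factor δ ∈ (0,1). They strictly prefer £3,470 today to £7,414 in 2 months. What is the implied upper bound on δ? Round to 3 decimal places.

δ < 0.684

Comparing present values: 3470 > δ^2·7414.
Hence δ^2 < 3470/7414 = 0.46803, and x ↦ x^(1/2) is increasing on (0,∞).
δ < (3470/7414)^(1/2) ≈ 0.684.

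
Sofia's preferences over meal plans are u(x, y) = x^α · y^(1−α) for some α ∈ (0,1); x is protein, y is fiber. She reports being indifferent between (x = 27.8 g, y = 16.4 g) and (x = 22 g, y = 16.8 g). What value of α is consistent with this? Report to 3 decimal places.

α ≈ 0.093

Set the two utilities equal: 27.8^α·16.4^(1−α) = 22^α·16.8^(1−α).
(27.8/22)^α = (16.8/16.4)^(1−α); take logs: α·ln(27.8/22) = (1−α)·ln(16.8/16.4), i.e. α·0.233994 = (1−α)·0.024098.
With A = 0.233994 and B = 0.024098: α·A = (1−α)·B, so α = B/(A+B) = 0.024098/0.258092 ≈ 0.093.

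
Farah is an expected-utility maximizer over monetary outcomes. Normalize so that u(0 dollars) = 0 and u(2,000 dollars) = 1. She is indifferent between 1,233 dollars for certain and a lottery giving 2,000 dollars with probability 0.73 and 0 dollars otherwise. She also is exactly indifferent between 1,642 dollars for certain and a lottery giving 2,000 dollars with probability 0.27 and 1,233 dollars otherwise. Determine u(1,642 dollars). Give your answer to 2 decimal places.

First, u(1,233 dollars) = 0.73·u(2,000 dollars) + 0.27·u(0 dollars) = 0.73.
The second indifference gives u(1,642 dollars) = 0.27·u(2,000 dollars) + 0.73·u(1,233 dollars) = 0.27·1.00 + 0.73·0.73 = 0.8029.

0.80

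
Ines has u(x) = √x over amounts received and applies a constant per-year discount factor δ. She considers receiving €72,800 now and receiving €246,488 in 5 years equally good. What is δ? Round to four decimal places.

Equating discounted utilities: u(72800) = δ^5·u(246488) ⇒ δ^5 = u(72800)/u(246488).
With u(x) = √x: δ^5 = √72800/√246488 = √(72800/246488) = 0.54346.
Hence δ = (0.54346)^(1/5) = 0.885184.

δ ≈ 0.8852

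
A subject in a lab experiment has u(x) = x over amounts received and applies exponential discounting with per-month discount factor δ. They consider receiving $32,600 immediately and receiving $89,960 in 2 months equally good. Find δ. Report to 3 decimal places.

The payoff in 2 months is discounted by δ^2, so u(32600) = δ^2·u(89960) and δ^2 = u(32600)/u(89960).
With u(x) = x: δ^2 = 32600/89960 = 0.36238.
Hence δ = (0.36238)^(1/2) = 0.60198.

δ ≈ 0.602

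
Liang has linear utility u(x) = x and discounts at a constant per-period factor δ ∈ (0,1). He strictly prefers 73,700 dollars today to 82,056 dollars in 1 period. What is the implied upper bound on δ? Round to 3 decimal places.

δ < 0.898

Comparing present values: 73700 > δ·82056.
Dividing through by 82056 gives δ < 0.89817.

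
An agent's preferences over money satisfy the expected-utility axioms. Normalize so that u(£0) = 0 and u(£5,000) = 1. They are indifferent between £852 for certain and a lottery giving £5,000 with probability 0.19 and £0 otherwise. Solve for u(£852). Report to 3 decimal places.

0.190

u(£852) equals the lottery's expected utility: 0.19·1 + 0.81·0 = 0.19.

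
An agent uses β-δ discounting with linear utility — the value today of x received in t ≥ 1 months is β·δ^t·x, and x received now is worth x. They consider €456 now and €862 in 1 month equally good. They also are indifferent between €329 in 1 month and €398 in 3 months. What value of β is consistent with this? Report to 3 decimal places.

β ≈ 0.582

From the later pair, β·δ^1·329 = β·δ^3·398; dividing through, δ^2 = 329/398 = 0.82663, so δ = 0.90919.
Substituting δ into 456 = β·δ·862: β = 456/(783.725) ≈ 0.582.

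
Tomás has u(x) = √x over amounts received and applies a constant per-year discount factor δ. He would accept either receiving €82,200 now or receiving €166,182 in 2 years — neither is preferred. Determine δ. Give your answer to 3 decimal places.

δ ≈ 0.839

Indifference means u(82200) = δ^2 · u(166182), so δ^2 = u(82200)/u(166182).
With u(x) = √x: δ^2 = √82200/√166182 = √(82200/166182) = 0.70331.
Hence δ = (0.70331)^(1/2) = 0.83863.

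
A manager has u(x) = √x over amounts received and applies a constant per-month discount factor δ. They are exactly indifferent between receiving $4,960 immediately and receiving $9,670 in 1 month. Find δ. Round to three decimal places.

δ ≈ 0.716

Indifference means u(4960) = δ · u(9670), so δ = u(4960)/u(9670).
With u(x) = √x: δ = √4960/√9670 = √(4960/9670) = 0.71619.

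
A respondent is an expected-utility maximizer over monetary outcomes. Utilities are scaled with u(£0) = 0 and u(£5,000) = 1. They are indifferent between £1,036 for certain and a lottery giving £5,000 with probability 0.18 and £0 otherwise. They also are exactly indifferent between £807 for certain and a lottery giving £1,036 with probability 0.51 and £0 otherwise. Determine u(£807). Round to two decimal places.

0.09

First, u(£1,036) = 0.18·u(£5,000) + 0.82·u(£0) = 0.18.
The second indifference gives u(£807) = 0.51·u(£1,036) + 0.49·u(£0) = 0.51·0.18 + 0.49·0.00 = 0.0918.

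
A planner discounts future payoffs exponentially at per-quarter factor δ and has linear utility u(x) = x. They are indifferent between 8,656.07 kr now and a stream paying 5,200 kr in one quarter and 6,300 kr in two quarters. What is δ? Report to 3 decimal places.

δ ≈ 0.830

Present value of the stream is 5200·δ + 6300·δ². Indifference gives 5200δ + 6300δ² = 8656.07.
That is, 6300δ² + 5200δ − 8656.07 = 0, a quadratic in δ.
By the quadratic formula (taking the positive root), δ = (−5200 + √245172964.00) / 12600 ≈ 0.830.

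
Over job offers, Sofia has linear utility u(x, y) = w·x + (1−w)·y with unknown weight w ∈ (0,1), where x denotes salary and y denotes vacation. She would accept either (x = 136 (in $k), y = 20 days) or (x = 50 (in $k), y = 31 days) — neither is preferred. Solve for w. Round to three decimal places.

u(136,20) = u(50,31) means w·136 + (1−w)·20 = w·50 + (1−w)·31.
Collecting terms: w·86 = (1−w)·11.
The marginal rate of substitution is 11/86, so w = 11/(86+11) = 0.113.

w = 0.113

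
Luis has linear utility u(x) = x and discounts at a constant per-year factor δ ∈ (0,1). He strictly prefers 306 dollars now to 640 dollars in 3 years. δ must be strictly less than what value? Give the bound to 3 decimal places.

Under u(x) = x this choice says 306 > δ^3·640.
So δ^3 < 306/640 = 0.47813; taking the cube root of both positive sides preserves the inequality.
δ < (306/640)^(1/3) ≈ 0.782.

δ < 0.782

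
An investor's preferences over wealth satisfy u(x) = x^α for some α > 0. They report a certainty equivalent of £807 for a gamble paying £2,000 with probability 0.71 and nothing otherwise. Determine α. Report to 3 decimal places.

The lottery's expected utility is 0.71·u(2000) + 0.29·u(0) = 0.71·2000^α (since u(0) = 0 for α > 0).
Setting u(807) equal to that: 807^α = 0.71·2000^α ⇒ (807/2000)^α = 0.71.
α = ln(0.71) / ln(807/2000) = -0.342490/-0.907579 ≈ 0.377.

α ≈ 0.377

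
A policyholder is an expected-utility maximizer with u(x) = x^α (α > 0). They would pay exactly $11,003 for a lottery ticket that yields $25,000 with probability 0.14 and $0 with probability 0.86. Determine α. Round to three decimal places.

EU(lottery) = 0.14·25000^α + 0.86·0 = 0.14·25000^α.
Setting u(11003) equal to that: 11003^α = 0.14·25000^α ⇒ (11003/25000)^α = 0.14.
Take logs: α = ln 0.14 / ln(11003/25000) ≈ 2.39563.

α ≈ 2.396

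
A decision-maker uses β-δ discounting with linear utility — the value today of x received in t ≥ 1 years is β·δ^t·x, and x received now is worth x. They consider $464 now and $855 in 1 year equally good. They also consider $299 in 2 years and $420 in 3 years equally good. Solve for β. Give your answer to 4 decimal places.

β ≈ 0.7623

From the later pair, β·δ^2·299 = β·δ^3·420; dividing through, δ = 299/420 = 0.71190.
Substituting δ into 464 = β·δ·855: β = 464/(608.679) ≈ 0.7623.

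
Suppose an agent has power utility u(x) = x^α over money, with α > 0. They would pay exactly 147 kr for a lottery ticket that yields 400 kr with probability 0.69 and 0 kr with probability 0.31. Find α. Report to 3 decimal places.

α ≈ 0.371

Since u(0) = 0, the lottery's EU is 0.69·400^α.
Setting u(147) equal to that: 147^α = 0.69·400^α ⇒ (147/400)^α = 0.69.
Taking logs: α·ln(147/400) = ln(0.69), so α = -0.371064 / -1.001032 ≈ 0.371.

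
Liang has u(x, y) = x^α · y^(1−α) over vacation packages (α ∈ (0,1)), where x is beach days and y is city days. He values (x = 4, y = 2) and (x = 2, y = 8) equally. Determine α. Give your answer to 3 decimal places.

α ≈ 0.667

Indifference: 4^α · 2^(1−α) = 2^α · 8^(1−α).
Taking logs: α·ln 4 + (1−α)·ln 2 = α·ln 2 + (1−α)·ln 8, i.e. α·0.693147 = (1−α)·1.386294.
So α/(1−α) = (1.386294)/(0.693147) = 2.000000, and α = 2.000000/3.000000 ≈ 0.667.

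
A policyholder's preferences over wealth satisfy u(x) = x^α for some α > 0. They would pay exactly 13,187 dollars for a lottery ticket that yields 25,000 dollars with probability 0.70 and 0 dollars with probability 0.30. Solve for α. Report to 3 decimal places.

α ≈ 0.558

The lottery's expected utility is 0.70·u(25000) + 0.30·u(0) = 0.70·25000^α (since u(0) = 0 for α > 0).
Equating: 13187^α = 0.70·25000^α, i.e. 0.5275^α = 0.70.
Taking logs: α·ln(13187/25000) = ln(0.70), so α = -0.356675 / -0.639644 ≈ 0.558.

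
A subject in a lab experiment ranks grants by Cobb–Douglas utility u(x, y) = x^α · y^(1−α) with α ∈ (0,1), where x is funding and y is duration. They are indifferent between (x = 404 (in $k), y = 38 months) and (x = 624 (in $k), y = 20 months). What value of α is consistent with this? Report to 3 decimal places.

The Cobb–Douglas utilities coincide, so 404^α·38^(1−α) = 624^α·20^(1−α).
(404/624)^α = (20/38)^(1−α); take logs: α·ln(404/624) = (1−α)·ln(20/38), i.e. α·-0.434735 = (1−α)·-0.641854.
Thus α·(-1.076589) = -0.641854, so α = -0.641854/-1.076589 ≈ 0.596.

α ≈ 0.596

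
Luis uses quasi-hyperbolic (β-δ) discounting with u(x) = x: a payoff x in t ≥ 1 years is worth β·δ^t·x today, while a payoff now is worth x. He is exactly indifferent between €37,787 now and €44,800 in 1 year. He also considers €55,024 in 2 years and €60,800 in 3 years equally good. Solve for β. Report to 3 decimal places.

From the later pair, β·δ^2·55024 = β·δ^3·60800; dividing through, δ = 55024/60800 = 0.90500.
Substituting δ into 37787 = β·δ·44800: β = 37787/(40544.000) ≈ 0.932.

β ≈ 0.932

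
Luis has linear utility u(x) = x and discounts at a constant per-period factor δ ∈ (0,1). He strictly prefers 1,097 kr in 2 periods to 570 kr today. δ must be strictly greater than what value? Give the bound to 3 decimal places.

Comparing present values: 570 < δ^2·1097.
So δ^2 > 570/1097 = 0.51960; taking the square root of both positive sides preserves the inequality.
δ > (570/1097)^(1/2) ≈ 0.721.

δ > 0.721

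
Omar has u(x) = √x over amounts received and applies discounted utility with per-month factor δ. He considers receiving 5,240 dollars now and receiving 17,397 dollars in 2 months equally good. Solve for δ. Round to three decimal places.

Indifference means u(5240) = δ^2 · u(17397), so δ^2 = u(5240)/u(17397).
Since u(x) = √x, δ^2 = √(5240/17397) = 0.54882.
Hence δ = (0.54882)^(1/2) = 0.74082.

δ ≈ 0.741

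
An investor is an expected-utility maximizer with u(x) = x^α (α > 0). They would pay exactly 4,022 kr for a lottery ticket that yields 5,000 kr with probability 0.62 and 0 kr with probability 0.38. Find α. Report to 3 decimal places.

The lottery's expected utility is 0.62·u(5000) + 0.38·u(0) = 0.62·5000^α (since u(0) = 0 for α > 0).
Equating: 4022^α = 0.62·5000^α, i.e. 0.8044^α = 0.62.
Taking logs: α·ln(4022/5000) = ln(0.62), so α = -0.478036 / -0.217659 ≈ 2.196.

α ≈ 2.196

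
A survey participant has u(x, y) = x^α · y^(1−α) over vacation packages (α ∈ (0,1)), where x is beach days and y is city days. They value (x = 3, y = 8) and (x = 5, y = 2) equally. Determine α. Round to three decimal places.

α ≈ 0.731

The Cobb–Douglas utilities coincide, so 3^α·8^(1−α) = 5^α·2^(1−α).
Rearrange to (3/5)^α = (2/8)^(1−α) and take logs: α·-0.510826 = (1−α)·-1.386294.
So α/(1−α) = (-1.386294)/(-0.510826) = 2.713828, and α = 2.713828/3.713828 ≈ 0.731.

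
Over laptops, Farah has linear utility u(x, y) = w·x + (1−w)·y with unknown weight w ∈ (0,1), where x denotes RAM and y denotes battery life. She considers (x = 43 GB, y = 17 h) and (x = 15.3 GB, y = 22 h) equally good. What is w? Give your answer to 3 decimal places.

Indifference: w·43 + (1−w)·17 = w·15.3 + (1−w)·22.
Collecting terms: w·27.7 = (1−w)·5.
So w/(1−w) = 5/27.7 = 0.1805, giving w = 5/(27.7+5) = 0.153.

w = 0.153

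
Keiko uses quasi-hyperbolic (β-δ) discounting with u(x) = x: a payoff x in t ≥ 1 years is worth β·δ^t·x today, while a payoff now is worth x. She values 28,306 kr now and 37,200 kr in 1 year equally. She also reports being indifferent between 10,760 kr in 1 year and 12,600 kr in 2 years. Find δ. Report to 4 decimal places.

δ ≈ 0.8540

From the later pair, β·δ^1·10760 = β·δ^2·12600; dividing through, δ = 10760/12600 = 0.85397.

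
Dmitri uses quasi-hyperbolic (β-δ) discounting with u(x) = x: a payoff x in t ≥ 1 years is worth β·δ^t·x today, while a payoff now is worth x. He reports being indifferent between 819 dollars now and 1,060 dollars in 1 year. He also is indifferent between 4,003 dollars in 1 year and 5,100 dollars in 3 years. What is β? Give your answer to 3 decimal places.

β ≈ 0.872

The second indifference involves only future payoffs, so β cancels: β·δ^1·4003 = β·δ^3·5100, giving δ^2 = 4003/5100 = 0.78490, so δ = 0.88595.
The first indifference: 819 = β·δ·1060, so β = 819/(δ·1060) = 819/(0.88595·1060) ≈ 0.872.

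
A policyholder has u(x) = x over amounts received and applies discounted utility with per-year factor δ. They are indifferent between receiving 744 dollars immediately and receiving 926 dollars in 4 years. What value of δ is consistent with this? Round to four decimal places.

The payoff in 4 years is discounted by δ^4, so u(744) = δ^4·u(926) and δ^4 = u(744)/u(926).
With u(x) = x: δ^4 = 744/926 = 0.80346.
So δ = 0.80346^(1/4) ≈ 0.9468.

δ ≈ 0.9468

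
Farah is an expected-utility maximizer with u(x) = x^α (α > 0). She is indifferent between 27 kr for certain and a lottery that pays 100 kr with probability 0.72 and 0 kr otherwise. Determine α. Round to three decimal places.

Since u(0) = 0, the lottery's EU is 0.72·100^α.
Setting u(27) equal to that: 27^α = 0.72·100^α ⇒ (27/100)^α = 0.72.
Take logs: α = ln 0.72 / ln(27/100) ≈ 0.25089.

α ≈ 0.251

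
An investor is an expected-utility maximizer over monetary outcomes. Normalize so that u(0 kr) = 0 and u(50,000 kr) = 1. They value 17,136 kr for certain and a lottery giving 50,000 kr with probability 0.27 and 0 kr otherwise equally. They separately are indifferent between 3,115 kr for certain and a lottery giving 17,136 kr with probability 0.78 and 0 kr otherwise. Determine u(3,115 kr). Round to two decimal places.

The first gamble pins u(17,136 kr): it must equal 0.27·1 + 0.73·0 = 0.27.
Then u(3,115 kr) = 0.78·u(17,136 kr) + 0.22·u(0 kr) = 0.78·0.27 + 0.22·0.00 = 0.2106.

0.21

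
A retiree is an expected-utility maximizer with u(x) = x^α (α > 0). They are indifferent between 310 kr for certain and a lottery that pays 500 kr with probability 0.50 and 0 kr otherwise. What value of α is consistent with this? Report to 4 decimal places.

α ≈ 1.4500

The lottery's expected utility is 0.50·u(500) + 0.50·u(0) = 0.50·500^α (since u(0) = 0 for α > 0).
Setting u(310) equal to that: 310^α = 0.50·500^α ⇒ (310/500)^α = 0.50.
α = ln(0.50) / ln(310/500) = -0.6931472/-0.4780358 ≈ 1.4500.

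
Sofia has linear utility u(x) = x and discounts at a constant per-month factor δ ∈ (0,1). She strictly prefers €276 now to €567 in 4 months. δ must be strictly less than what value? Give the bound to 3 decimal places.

δ < 0.835

Under u(x) = x this choice says 276 > δ^4·567.
So δ^4 < 276/567 = 0.48677; taking the 4th root of both positive sides preserves the inequality.
δ < 0.48677^(1/4) = 0.835.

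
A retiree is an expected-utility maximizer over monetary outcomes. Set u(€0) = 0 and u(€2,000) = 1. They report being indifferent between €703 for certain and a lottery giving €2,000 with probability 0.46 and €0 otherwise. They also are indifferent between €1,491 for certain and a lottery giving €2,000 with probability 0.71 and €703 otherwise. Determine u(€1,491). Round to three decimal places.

0.843

From the first indifference, u(€703) = 0.46·u(€2,000) + 0.54·u(€0) = 0.46·1 + 0.54·0 = 0.46.
The second indifference gives u(€1,491) = 0.71·u(€2,000) + 0.29·u(€703) = 0.71·1.00 + 0.29·0.46 = 0.8434.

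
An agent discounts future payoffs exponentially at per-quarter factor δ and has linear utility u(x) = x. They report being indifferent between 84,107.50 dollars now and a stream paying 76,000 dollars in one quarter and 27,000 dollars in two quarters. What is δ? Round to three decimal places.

The stream is worth 76000δ + 27000δ² today, so 76000δ + 27000δ² = 84107.50.
Rearranged: 27000δ² + 76000δ − 84107.50 = 0.
The positive root is δ = [−76000 + √(76000² + 4·27000·84107.50)] / (2·27000) = (−76000 + 121900.000)/54000 ≈ 0.850.

δ ≈ 0.850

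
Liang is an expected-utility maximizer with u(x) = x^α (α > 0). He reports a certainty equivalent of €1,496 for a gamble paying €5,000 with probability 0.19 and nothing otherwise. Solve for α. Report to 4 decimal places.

α ≈ 1.3763

The lottery's expected utility is 0.19·u(5000) + 0.81·u(0) = 0.19·5000^α (since u(0) = 0 for α > 0).
Equating: 1496^α = 0.19·5000^α, i.e. 0.2992^α = 0.19.
Take logs: α = ln 0.19 / ln(1496/5000) ≈ 1.376324.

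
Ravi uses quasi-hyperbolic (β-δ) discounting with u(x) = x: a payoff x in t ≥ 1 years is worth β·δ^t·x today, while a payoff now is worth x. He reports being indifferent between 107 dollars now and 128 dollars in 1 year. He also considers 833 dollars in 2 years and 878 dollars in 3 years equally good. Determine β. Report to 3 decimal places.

The second indifference involves only future payoffs, so β cancels: β·δ^2·833 = β·δ^3·878, giving δ = 833/878 = 0.94875.
The first indifference: 107 = β·δ·128, so β = 107/(δ·128) = 107/(0.94875·128) ≈ 0.881.

β ≈ 0.881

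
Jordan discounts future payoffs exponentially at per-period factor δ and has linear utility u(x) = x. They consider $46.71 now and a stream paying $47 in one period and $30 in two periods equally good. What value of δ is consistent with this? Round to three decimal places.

Equating present values: 46.71 = 47δ + 30δ².
Rearranged: 30δ² + 47δ − 46.71 = 0.
By the quadratic formula (taking the positive root), δ = (−47 + √7814.20) / 60 ≈ 0.690.

δ ≈ 0.690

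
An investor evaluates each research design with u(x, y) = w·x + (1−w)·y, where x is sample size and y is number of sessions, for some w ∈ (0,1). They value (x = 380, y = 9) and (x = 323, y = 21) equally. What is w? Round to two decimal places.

w = 0.17

Indifference: w·380 + (1−w)·9 = w·323 + (1−w)·21.
Collecting terms: w·57 = (1−w)·12.
The marginal rate of substitution is 12/57, so w = 12/(57+12) = 0.17.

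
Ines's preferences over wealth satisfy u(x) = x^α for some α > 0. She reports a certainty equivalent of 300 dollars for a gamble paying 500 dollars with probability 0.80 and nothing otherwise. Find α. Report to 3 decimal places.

α ≈ 0.437

EU(lottery) = 0.80·500^α + 0.20·0 = 0.80·500^α.
Setting u(300) equal to that: 300^α = 0.80·500^α ⇒ (300/500)^α = 0.80.
α = ln(0.80) / ln(300/500) = -0.223144/-0.510826 ≈ 0.437.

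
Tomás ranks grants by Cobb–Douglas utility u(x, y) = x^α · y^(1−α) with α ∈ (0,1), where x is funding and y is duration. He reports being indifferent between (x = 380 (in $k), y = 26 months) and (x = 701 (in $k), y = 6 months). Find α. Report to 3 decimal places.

α ≈ 0.705

Indifference: 380^α · 26^(1−α) = 701^α · 6^(1−α).
Taking logs: α·ln 380 + (1−α)·ln 26 = α·ln 701 + (1−α)·ln 6, i.e. α·-0.612337 = (1−α)·-1.466337.
With A = -0.612337 and B = -1.466337: α·A = (1−α)·B, so α = B/(A+B) = -1.466337/-2.078674 ≈ 0.705.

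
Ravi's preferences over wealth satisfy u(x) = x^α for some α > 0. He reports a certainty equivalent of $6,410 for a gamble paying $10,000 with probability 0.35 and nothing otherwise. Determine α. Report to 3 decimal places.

The lottery's expected utility is 0.35·u(10000) + 0.65·u(0) = 0.35·10000^α (since u(0) = 0 for α > 0).
Indifference: 6410^α = 0.35·10000^α, so (6410/10000)^α = 0.35.
Take logs: α = ln 0.35 / ln(6410/10000) ≈ 2.36061.

α ≈ 2.361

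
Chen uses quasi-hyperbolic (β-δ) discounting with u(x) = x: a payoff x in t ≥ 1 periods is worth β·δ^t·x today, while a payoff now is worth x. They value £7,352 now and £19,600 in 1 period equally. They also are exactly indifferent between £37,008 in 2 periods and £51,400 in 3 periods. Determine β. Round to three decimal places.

From the later pair, β·δ^2·37008 = β·δ^3·51400; dividing through, δ = 37008/51400 = 0.72000.
Substituting δ into 7352 = β·δ·19600: β = 7352/(14112.000) ≈ 0.521.

β ≈ 0.521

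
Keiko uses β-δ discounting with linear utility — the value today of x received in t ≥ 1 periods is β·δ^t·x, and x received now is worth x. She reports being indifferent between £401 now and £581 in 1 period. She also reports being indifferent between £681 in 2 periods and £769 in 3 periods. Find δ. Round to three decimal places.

δ ≈ 0.886

The second indifference involves only future payoffs, so β cancels: β·δ^2·681 = β·δ^3·769, giving δ = 681/769 = 0.88557.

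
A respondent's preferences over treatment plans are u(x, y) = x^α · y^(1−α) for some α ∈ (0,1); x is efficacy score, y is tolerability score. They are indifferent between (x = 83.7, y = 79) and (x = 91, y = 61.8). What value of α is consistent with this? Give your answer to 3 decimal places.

Set the two utilities equal: 83.7^α·79^(1−α) = 91^α·61.8^(1−α).
(83.7/91)^α = (61.8/79)^(1−α); take logs: α·ln(83.7/91) = (1−α)·ln(61.8/79), i.e. α·-0.083621 = (1−α)·-0.245544.
Thus α·(-0.329165) = -0.245544, so α = -0.245544/-0.329165 ≈ 0.746.

α ≈ 0.746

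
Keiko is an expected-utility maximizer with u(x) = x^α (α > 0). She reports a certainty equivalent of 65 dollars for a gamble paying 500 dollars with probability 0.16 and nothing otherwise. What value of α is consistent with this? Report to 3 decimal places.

α ≈ 0.898

The lottery's expected utility is 0.16·u(500) + 0.84·u(0) = 0.16·500^α (since u(0) = 0 for α > 0).
Equating: 65^α = 0.16·500^α, i.e. 0.1300^α = 0.16.
α = ln(0.16) / ln(65/500) = -1.832581/-2.040221 ≈ 0.898.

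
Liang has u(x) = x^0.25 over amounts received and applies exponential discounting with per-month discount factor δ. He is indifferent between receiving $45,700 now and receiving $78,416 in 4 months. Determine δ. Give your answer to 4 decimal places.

Equating discounted utilities: u(45700) = δ^4·u(78416) ⇒ δ^4 = u(45700)/u(78416).
With u(x) = x^0.25: δ^4 = 45700^0.25/78416^0.25 = (45700/78416)^0.25 = 0.87373.
So δ = 0.87373^(1/4) ≈ 0.9668.

δ ≈ 0.9668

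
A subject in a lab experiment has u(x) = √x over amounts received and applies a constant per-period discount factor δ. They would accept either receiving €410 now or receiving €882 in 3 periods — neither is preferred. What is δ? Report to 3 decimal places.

Indifference means u(410) = δ^3 · u(882), so δ^3 = u(410)/u(882).
Since u(x) = √x, δ^3 = √(410/882) = 0.68180.
Taking the cube root: δ = 0.68180^(1/3) ≈ 0.880.

δ ≈ 0.880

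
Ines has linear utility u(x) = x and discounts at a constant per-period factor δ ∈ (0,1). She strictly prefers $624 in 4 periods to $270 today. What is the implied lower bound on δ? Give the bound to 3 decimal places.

Comparing present values: 270 < δ^4·624.
So δ^4 > 270/624 = 0.43269; taking the 4th root of both positive sides preserves the inequality.
δ > 0.43269^(1/4) = 0.811.

δ > 0.811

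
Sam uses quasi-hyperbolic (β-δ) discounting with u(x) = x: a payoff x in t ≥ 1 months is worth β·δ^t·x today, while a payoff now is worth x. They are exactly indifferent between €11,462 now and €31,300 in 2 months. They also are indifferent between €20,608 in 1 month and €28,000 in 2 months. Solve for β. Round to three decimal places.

Both payoffs in the second observation are in the future, so β drops out: δ^1·20608 = δ^2·28000 ⇒ δ = 20608/28000 = 0.73600.
Now use the now-vs-future pair: 11462 = β·δ^2·31300 gives β = 11462/(0.54170·31300) ≈ 0.676.

β ≈ 0.676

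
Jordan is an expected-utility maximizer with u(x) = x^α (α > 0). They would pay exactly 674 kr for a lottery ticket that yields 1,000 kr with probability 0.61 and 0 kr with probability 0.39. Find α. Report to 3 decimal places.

α ≈ 1.253

The lottery's expected utility is 0.61·u(1000) + 0.39·u(0) = 0.61·1000^α (since u(0) = 0 for α > 0).
Setting u(674) equal to that: 674^α = 0.61·1000^α ⇒ (674/1000)^α = 0.61.
Take logs: α = ln 0.61 / ln(674/1000) ≈ 1.25289.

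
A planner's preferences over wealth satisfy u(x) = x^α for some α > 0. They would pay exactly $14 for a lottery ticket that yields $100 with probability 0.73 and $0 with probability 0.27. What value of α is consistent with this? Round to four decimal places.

The lottery's expected utility is 0.73·u(100) + 0.27·u(0) = 0.73·100^α (since u(0) = 0 for α > 0).
Indifference: 14^α = 0.73·100^α, so (14/100)^α = 0.73.
Take logs: α = ln 0.73 / ln(14/100) ≈ 0.160067.

α ≈ 0.1601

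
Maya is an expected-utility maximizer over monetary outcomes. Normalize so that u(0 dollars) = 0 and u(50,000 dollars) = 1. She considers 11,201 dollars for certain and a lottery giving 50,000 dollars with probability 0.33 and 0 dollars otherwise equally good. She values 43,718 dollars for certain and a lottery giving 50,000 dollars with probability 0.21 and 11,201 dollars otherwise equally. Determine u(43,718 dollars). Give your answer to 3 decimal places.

From the first indifference, u(11,201 dollars) = 0.33·u(50,000 dollars) + 0.67·u(0 dollars) = 0.33·1 + 0.67·0 = 0.33.
The second indifference gives u(43,718 dollars) = 0.21·u(50,000 dollars) + 0.79·u(11,201 dollars) = 0.21·1.00 + 0.79·0.33 = 0.4707.

0.471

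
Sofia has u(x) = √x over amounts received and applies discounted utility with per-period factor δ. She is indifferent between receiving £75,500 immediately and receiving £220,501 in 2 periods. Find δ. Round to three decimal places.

Equating discounted utilities: u(75500) = δ^2·u(220501) ⇒ δ^2 = u(75500)/u(220501).
With u(x) = √x: δ^2 = √75500/√220501 = √(75500/220501) = 0.58515.
Taking the square root: δ = 0.58515^(1/2) ≈ 0.765.

δ ≈ 0.765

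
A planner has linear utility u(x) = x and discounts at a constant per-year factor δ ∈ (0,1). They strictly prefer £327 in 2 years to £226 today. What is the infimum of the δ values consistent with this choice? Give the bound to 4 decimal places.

δ > 0.8313

Comparing present values: 226 < δ^2·327.
So δ^2 > 226/327 = 0.69113; taking the square root of both positive sides preserves the inequality.
δ > (226/327)^(1/2) ≈ 0.8313.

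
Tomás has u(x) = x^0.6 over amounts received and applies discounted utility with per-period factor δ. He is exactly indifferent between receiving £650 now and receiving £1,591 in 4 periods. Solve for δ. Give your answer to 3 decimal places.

The payoff in 4 periods is discounted by δ^4, so u(650) = δ^4·u(1591) and δ^4 = u(650)/u(1591).
Since u(x) = x^0.6, δ^4 = (650/1591)^0.6 = 0.40855^0.6 = 0.58445.
Hence δ = (0.58445)^(1/4) = 0.87435.

δ ≈ 0.874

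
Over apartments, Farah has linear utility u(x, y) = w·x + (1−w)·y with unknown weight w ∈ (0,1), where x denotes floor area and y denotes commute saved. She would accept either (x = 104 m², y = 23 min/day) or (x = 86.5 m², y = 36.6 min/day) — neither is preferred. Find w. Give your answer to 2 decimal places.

Equating utilities: w·104 + (1−w)·23 = w·86.5 + (1−w)·36.6.
w·(104−86.5) = (1−w)·(36.6−23), i.e. w·17.5 = (1−w)·13.6.
Hence w = 13.6/(17.5+13.6) = 13.6/31.1 = 0.44.

w = 0.44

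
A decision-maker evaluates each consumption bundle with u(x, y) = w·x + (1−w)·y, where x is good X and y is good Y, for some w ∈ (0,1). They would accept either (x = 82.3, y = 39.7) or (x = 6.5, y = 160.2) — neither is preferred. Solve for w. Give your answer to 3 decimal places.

Indifference: w·82.3 + (1−w)·39.7 = w·6.5 + (1−w)·160.2.
Rearranging, 75.8·w − 120.5·(1−w) = 0.
The marginal rate of substitution is 120.5/75.8, so w = 120.5/(75.8+120.5) = 0.614.

w = 0.614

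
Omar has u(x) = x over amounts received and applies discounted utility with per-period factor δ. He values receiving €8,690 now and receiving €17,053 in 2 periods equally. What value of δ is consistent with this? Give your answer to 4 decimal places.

The payoff in 2 periods is discounted by δ^2, so u(8690) = δ^2·u(17053) and δ^2 = u(8690)/u(17053).
With u(x) = x: δ^2 = 8690/17053 = 0.50959.
Taking the square root: δ = 0.50959^(1/2) ≈ 0.7139.

δ ≈ 0.7139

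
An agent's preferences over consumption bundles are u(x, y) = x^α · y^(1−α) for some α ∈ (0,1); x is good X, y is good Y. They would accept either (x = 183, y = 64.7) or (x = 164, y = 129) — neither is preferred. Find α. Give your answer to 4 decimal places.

Indifference: 183^α · 64.7^(1−α) = 164^α · 129^(1−α).
Taking logs: α·ln 183 + (1−α)·ln 64.7 = α·ln 164 + (1−α)·ln 129, i.e. α·0.1096197 = (1−α)·0.6900512.
With A = 0.1096197 and B = 0.6900512: α·A = (1−α)·B, so α = B/(A+B) = 0.6900512/0.7996709 ≈ 0.8629.

α ≈ 0.8629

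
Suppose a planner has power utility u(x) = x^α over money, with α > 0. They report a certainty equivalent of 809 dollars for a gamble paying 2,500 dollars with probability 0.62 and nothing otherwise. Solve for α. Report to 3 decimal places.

Since u(0) = 0, the lottery's EU is 0.62·2500^α.
Setting u(809) equal to that: 809^α = 0.62·2500^α ⇒ (809/2500)^α = 0.62.
Taking logs: α·ln(809/2500) = ln(0.62), so α = -0.478036 / -1.128247 ≈ 0.424.

α ≈ 0.424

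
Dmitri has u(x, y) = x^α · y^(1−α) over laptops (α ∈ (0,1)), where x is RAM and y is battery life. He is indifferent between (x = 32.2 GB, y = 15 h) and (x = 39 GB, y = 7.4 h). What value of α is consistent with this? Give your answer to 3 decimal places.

Indifference: 32.2^α · 15^(1−α) = 39^α · 7.4^(1−α).
(32.2/39)^α = (7.4/15)^(1−α); take logs: α·ln(32.2/39) = (1−α)·ln(7.4/15), i.e. α·-0.191595 = (1−α)·-0.706570.
Thus α·(-0.898165) = -0.706570, so α = -0.706570/-0.898165 ≈ 0.787.

α ≈ 0.787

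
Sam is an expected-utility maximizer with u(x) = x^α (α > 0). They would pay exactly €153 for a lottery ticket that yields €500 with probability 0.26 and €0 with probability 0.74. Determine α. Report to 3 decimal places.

The lottery's expected utility is 0.26·u(500) + 0.74·u(0) = 0.26·500^α (since u(0) = 0 for α > 0).
Setting u(153) equal to that: 153^α = 0.26·500^α ⇒ (153/500)^α = 0.26.
Take logs: α = ln 0.26 / ln(153/500) ≈ 1.13757.

α ≈ 1.138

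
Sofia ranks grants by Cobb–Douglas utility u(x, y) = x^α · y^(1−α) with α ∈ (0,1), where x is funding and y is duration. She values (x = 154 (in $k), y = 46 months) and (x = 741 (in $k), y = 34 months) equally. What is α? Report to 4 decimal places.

α ≈ 0.1614

Indifference: 154^α · 46^(1−α) = 741^α · 34^(1−α).
Taking logs: α·ln 154 + (1−α)·ln 46 = α·ln 741 + (1−α)·ln 34, i.e. α·-1.5710480 = (1−α)·-0.3022809.
Thus α·(-1.8733289) = -0.3022809, so α = -0.3022809/-1.8733289 ≈ 0.1614.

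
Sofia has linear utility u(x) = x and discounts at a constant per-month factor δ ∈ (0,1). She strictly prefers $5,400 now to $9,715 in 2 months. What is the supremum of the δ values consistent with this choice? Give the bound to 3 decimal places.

δ < 0.746

Under u(x) = x this choice says 5400 > δ^2·9715.
Hence δ^2 < 5400/9715 = 0.55584, and x ↦ x^(1/2) is increasing on (0,∞).
δ < (5400/9715)^(1/2) ≈ 0.746.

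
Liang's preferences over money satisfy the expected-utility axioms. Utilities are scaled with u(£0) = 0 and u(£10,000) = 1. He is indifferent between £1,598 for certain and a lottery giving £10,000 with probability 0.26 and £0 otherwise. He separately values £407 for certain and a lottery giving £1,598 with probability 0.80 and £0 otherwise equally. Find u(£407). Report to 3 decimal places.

0.208

First, u(£1,598) = 0.26·u(£10,000) + 0.74·u(£0) = 0.26.
Chaining: u(£407) = 0.80·0.26 + 0.20·0.00 = 0.2080.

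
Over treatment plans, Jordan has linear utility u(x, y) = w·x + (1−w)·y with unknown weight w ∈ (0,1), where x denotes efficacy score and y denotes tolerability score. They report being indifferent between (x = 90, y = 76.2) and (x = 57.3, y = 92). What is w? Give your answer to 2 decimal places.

w = 0.33

Equating utilities: w·90 + (1−w)·76.2 = w·57.3 + (1−w)·92.
Rearranging, 32.7·w − 15.8·(1−w) = 0.
The marginal rate of substitution is 15.8/32.7, so w = 15.8/(32.7+15.8) = 0.33.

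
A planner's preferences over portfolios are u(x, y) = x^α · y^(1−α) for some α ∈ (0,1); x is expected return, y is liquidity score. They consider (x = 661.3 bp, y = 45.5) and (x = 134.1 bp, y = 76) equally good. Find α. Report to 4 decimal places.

The Cobb–Douglas utilities coincide, so 661.3^α·45.5^(1−α) = 134.1^α·76^(1−α).
Rearrange to (661.3/134.1)^α = (76/45.5)^(1−α) and take logs: α·1.5956218 = (1−α)·0.5130210.
With A = 1.5956218 and B = 0.5130210: α·A = (1−α)·B, so α = B/(A+B) = 0.5130210/2.1086428 ≈ 0.2433.

α ≈ 0.2433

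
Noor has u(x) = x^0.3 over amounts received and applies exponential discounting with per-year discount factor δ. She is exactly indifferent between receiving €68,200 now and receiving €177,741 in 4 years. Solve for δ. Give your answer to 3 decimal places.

δ ≈ 0.931

Equating discounted utilities: u(68200) = δ^4·u(177741) ⇒ δ^4 = u(68200)/u(177741).
Since u(x) = x^0.3, δ^4 = (68200/177741)^0.3 = 0.38370^0.3 = 0.75024.
Hence δ = (0.75024)^(1/4) = 0.93068.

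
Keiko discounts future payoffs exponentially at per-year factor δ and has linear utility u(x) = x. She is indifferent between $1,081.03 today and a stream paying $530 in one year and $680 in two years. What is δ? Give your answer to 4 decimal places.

Equating present values: 1081.03 = 530δ + 680δ².
That is, 680δ² + 530δ − 1081.03 = 0, a quadratic in δ.
The positive root is δ = [−530 + √(530² + 4·680·1081.03)] / (2·680) = (−530 + 1794.798)/1360 ≈ 0.9300.

δ ≈ 0.9300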